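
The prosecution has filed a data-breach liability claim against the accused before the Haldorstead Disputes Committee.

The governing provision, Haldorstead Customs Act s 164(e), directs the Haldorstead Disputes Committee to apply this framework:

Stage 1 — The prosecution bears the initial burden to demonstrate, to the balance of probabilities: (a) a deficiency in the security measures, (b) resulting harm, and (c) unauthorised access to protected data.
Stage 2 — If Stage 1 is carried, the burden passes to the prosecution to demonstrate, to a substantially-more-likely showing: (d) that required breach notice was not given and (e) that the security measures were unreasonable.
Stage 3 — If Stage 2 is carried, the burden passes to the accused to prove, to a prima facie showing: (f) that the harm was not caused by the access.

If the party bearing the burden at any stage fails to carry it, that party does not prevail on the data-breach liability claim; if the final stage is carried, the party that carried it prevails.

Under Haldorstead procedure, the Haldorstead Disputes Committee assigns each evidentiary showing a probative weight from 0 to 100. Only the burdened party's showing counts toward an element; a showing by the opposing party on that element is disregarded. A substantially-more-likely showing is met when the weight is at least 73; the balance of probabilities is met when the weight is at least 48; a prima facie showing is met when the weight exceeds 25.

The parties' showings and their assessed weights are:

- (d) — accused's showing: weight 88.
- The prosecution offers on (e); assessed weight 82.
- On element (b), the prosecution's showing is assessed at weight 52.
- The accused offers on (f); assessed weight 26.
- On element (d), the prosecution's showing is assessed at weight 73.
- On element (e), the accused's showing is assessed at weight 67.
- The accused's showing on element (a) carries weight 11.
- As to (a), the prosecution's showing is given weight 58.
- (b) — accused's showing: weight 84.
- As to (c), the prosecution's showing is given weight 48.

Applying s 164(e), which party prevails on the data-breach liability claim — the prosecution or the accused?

accused

At Stage 1 the prosecution must meet the balance of probabilities (weight is at least 48): on (a) the weight is 58 (the accused's 11 is given no effect), ≥ 48, so (a) meets the standard; on (b) the weight is 52 (the accused's 84 is given no effect), ≥ 48, so (b) meets the standard; on (c) the weight is 48, ≥ 48, so (c) meets the standard.
  All elements met. The prosecution retains the burden for Stage 2.
At Stage 2 the prosecution must meet a substantially-more-likely showing (weight is at least 73): on (d) the weight is 73 (the accused's 88 is given no effect), which does reach 73, so (d) meets the standard; on (e) the weight is 82 (the accused's 67 is given no effect), ≥ 73, so (e) meets the standard.
  Stage 2 carried; the burden shifts to the accused.
At Stage 3 the accused must meet a prima facie showing (weight exceeds 25): on (f) the weight is 26, which does exceed 25, so (f) meets the standard.
  Stage 3 carried; the final stage is satisfied.
All stages carried — the accused prevails.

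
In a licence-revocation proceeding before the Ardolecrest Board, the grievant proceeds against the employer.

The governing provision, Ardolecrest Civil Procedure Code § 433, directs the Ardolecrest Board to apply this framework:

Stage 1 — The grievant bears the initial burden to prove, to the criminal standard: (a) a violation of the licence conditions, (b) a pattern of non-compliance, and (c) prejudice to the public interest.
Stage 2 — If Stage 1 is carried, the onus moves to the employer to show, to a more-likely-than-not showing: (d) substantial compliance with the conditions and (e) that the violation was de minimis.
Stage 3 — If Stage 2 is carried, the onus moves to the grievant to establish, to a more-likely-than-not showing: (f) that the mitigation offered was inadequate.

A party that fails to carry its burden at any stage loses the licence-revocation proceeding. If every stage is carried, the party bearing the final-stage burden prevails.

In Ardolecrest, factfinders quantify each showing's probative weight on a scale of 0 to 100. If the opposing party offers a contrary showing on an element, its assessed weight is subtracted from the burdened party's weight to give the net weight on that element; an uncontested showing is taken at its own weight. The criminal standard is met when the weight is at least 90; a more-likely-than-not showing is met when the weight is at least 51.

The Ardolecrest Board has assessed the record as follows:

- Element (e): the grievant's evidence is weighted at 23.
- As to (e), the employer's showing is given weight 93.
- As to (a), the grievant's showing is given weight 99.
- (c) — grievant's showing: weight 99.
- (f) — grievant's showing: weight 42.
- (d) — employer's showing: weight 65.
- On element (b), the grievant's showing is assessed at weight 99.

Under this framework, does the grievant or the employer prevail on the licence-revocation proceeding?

Stage 1 — burden on grievant; standard: the criminal standard (weight is at least 90).
    (a): 99 ≥ 90 [met]
    (b): 99 ≥ 90 [met]
    (c): 99 ≥ 90 [met]
  Stage 1 carried; the burden shifts to the employer.
Stage 2 — burden on employer; standard: a more-likely-than-not showing (weight is at least 51).
    (d): 65 ≥ 51 [met]
    (e): 93 − 23 = 70 ≥ 51 [met]
  Stage 2 carried; the burden shifts to the grievant.
Stage 3 — burden on grievant; standard: a more-likely-than-not showing (weight is at least 51).
    (f): 42 < 51 [not met]
  Stage 3 not carried; the grievant fails its burden.
The analysis ends at Stage 3; the employer prevails.

employer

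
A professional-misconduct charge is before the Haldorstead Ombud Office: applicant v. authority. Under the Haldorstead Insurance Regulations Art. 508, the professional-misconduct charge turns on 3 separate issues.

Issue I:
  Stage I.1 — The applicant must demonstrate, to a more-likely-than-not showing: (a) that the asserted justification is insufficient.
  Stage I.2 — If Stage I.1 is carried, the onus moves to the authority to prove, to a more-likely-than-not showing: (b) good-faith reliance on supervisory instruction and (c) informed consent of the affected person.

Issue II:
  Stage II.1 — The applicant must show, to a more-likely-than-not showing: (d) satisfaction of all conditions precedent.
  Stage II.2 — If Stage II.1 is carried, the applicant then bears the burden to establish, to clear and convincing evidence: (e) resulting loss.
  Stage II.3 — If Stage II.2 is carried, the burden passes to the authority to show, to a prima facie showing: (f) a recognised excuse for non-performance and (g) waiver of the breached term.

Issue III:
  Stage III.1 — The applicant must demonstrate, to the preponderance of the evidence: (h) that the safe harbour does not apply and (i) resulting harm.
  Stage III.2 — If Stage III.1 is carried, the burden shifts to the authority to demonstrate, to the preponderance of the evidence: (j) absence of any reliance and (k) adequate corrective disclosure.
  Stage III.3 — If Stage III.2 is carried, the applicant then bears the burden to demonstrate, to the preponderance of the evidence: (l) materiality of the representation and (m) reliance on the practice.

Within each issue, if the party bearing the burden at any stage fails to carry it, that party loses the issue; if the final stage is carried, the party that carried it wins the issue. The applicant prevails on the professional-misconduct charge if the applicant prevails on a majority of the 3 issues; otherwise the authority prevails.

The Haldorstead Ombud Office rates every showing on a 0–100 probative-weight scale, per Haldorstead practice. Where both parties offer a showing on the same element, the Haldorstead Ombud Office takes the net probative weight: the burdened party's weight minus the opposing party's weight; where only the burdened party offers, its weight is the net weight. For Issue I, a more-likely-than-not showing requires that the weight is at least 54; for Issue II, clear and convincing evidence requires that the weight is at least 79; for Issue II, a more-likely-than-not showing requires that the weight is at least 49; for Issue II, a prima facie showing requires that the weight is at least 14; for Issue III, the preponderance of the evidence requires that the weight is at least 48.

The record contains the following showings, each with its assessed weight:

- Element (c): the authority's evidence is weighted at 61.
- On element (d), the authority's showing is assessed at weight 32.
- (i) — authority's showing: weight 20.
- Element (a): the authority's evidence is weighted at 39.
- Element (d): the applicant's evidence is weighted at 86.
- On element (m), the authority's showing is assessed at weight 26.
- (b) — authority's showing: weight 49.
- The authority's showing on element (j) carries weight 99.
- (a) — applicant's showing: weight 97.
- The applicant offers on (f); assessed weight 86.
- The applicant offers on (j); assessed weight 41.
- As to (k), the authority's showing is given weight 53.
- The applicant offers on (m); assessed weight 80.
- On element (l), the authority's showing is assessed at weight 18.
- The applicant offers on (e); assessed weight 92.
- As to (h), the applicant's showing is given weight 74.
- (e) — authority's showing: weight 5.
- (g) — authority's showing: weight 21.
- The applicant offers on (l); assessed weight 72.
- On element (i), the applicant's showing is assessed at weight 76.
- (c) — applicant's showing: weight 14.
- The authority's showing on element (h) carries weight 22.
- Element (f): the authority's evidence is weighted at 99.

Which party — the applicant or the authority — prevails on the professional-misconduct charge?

— Issue I —
Stage I.1 — burden on applicant; standard: a more-likely-than-not showing (weight is at least 54).
    (a): 97 − 39 = 58 ≥ 54 [met]
  All elements met. The burden passes to the authority.
Stage I.2 — burden on authority; standard: a more-likely-than-not showing (weight is at least 54).
    (b): 49 < 54 [not met]
    (c): 61 − 14 = 47 < 54 [not met]
  Not every element is met, so the authority fails to carry Stage I.2.
So the applicant prevails on this issue.
— Issue II —
At Stage II.1 the applicant must meet a more-likely-than-not showing (weight is at least 49): on (d) the weight is 86 less the opposing 32 gives net 54, ≥ 49, so (d) meets the standard.
  Stage II.1 carried; the burden remains with the applicant.
At Stage II.2 the applicant must meet clear and convincing evidence (weight is at least 79): on (e) the weight is 92 less the opposing 5 gives net 87, which does reach 79, so (e) meets the standard.
  All elements met. The burden passes to the authority.
At Stage II.3 the authority must meet a prima facie showing (weight is at least 14): on (f) the weight is 99 less the opposing 86 gives net 13, < 14, so (f) does not meet the standard; on (g) the weight is 21, ≥ 14, so (g) meets the standard.
  Not every element is met, so the authority fails to carry Stage II.3.
The applicant prevails on this issue.
— Issue III —
At Stage III.1 the applicant must meet the preponderance of the evidence (weight is at least 48): on (h) the weight is 74 less the opposing 22 gives net 52, ≥ 48, so (h) meets the standard; on (i) the weight is 76 less the opposing 20 gives net 56, which does reach 48, so (i) meets the standard.
  The applicant carries Stage III.1; the authority now bears the burden.
At Stage III.2 the authority must meet the preponderance of the evidence (weight is at least 48): on (j) the weight is 99 less the opposing 41 gives net 58, ≥ 48, so (j) meets the standard; on (k) the weight is 53, ≥ 48, so (k) meets the standard.
  Stage III.2 carried; the burden shifts to the applicant.
At Stage III.3 the applicant must meet the preponderance of the evidence (weight is at least 48): on (l) the weight is 72 less the opposing 18 gives net 54, ≥ 48, so (l) meets the standard; on (m) the weight is 80 less the opposing 26 gives net 54, which does reach 48, so (m) meets the standard.
  Stage III.3 carried; the final stage is satisfied.
Every stage carried; the applicant prevails on this issue.
Per-issue: Issue I → applicant; Issue II → applicant; Issue III → applicant. The applicant must prevail on a majority of issues; overall, the applicant prevails.

applicant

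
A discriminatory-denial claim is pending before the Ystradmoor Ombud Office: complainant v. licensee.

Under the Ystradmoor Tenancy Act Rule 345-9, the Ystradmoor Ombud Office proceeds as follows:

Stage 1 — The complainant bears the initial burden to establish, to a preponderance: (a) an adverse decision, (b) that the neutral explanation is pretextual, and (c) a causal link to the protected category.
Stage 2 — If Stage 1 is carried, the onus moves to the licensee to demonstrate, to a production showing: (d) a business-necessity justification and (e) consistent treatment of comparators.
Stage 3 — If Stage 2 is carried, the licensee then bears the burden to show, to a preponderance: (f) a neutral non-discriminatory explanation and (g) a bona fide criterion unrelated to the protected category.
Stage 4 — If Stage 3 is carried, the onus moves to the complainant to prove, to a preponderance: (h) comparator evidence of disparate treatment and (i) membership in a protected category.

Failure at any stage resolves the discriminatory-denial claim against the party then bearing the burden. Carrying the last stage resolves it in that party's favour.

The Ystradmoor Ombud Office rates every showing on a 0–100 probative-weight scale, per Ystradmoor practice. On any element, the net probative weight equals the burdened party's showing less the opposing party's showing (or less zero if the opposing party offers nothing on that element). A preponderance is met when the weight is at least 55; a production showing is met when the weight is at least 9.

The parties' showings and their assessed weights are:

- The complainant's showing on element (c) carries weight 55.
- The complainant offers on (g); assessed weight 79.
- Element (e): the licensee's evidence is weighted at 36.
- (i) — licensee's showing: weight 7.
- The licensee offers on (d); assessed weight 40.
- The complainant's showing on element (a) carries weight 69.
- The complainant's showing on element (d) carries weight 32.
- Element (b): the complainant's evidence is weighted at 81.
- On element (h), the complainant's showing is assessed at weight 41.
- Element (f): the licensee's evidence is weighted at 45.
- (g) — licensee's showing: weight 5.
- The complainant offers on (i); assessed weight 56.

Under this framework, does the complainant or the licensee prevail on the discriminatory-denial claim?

At Stage 1 the complainant must meet a preponderance (weight is at least 55): on (a) the weight is 69, ≥ 55, so (a) meets the standard; on (b) the weight is 81, ≥ 55, so (b) meets the standard; on (c) the weight is 55, which does reach 55, so (c) meets the standard.
  Stage 1 is satisfied; the onus moves to the licensee.
At Stage 2 the licensee must meet a production showing (weight is at least 9): on (d) the weight is 40 less the opposing 32 gives net 8, < 9, so (d) does not meet the standard; on (e) the weight is 36, ≥ 9, so (e) meets the standard.
  The licensee does not carry Stage 2.
The complainant prevails.

complainant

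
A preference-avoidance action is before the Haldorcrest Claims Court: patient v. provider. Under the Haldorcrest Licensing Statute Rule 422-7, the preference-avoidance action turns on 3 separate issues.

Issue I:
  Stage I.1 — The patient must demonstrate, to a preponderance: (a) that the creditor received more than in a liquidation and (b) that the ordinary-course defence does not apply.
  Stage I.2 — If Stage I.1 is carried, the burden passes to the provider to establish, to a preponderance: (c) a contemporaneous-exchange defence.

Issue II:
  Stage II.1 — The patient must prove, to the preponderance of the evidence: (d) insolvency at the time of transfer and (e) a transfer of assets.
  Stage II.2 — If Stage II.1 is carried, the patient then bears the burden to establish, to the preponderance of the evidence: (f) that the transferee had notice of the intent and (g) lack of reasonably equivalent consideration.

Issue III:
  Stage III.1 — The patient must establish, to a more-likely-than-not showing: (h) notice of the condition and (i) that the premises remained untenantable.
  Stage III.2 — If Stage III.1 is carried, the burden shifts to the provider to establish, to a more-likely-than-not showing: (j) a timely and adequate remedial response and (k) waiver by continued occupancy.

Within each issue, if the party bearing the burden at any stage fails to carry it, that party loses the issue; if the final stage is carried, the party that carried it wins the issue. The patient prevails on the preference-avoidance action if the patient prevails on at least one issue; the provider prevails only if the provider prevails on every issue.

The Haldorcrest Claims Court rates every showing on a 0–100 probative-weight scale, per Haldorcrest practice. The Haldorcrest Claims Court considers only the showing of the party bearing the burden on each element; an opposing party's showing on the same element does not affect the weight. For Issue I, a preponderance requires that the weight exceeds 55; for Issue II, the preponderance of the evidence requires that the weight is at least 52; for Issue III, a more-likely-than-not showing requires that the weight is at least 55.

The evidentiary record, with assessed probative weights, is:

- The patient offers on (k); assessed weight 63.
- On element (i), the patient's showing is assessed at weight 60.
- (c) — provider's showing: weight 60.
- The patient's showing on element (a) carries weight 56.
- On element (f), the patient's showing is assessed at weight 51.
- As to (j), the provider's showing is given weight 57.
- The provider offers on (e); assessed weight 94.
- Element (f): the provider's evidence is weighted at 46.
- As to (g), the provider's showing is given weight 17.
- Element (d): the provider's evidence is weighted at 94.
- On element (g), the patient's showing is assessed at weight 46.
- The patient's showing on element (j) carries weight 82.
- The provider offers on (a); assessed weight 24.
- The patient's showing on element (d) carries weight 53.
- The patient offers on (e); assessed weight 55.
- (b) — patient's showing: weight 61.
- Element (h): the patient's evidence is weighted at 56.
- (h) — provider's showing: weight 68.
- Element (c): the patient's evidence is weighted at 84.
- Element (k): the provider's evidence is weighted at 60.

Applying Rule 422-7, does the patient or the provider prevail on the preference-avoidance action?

— Issue I —
Stage I.1 (patient, a preponderance, weight exceeds 55): (a) 56 (provider's 24 disregarded) > 55 — meets; (b) 61 > 55 — meets.
  Stage I.1 is satisfied; the onus moves to the provider.
Stage I.2 (provider, a preponderance, weight exceeds 55): (c) 60 (patient's 84 disregarded) > 55 — meets.
  All elements met at the final stage.
With every stage satisfied, the provider prevails on this issue.
— Issue II —
At Stage II.1 the patient must meet the preponderance of the evidence (weight is at least 52): on (d) the weight is 53 (the provider's 94 is given no effect), ≥ 52, so (d) meets the standard; on (e) the weight is 55 (the provider's 94 is given no effect), ≥ 52, so (e) meets the standard.
  Stage II.1 carried; the burden remains with the patient.
At Stage II.2 the patient must meet the preponderance of the evidence (weight is at least 52): on (f) the weight is 51 (the provider's 46 is given no effect), which does not reach 52, so (f) does not meet the standard; on (g) the weight is 46 (the provider's 17 is given no effect), < 52, so (g) does not meet the standard.
  Not every element is met, so the patient fails to carry Stage II.2.
The analysis ends at Stage II.2; the provider prevails on this issue.
— Issue III —
At Stage III.1 the patient must meet a more-likely-than-not showing (weight is at least 55): on (h) the weight is 56 (the provider's 68 is given no effect), which does reach 55, so (h) meets the standard; on (i) the weight is 60, ≥ 55, so (i) meets the standard.
  The patient carries Stage III.1; the provider now bears the burden.
At Stage III.2 the provider must meet a more-likely-than-not showing (weight is at least 55): on (j) the weight is 57 (the patient's 82 is given no effect), ≥ 55, so (j) meets the standard; on (k) the weight is 60 (the patient's 63 is given no effect), ≥ 55, so (k) meets the standard.
  All elements met at the final stage.
With every stage satisfied, the provider prevails on this issue.
Per-issue: Issue I → provider; Issue II → provider; Issue III → provider. The patient must prevail on at least one issue; overall, the provider prevails.

provider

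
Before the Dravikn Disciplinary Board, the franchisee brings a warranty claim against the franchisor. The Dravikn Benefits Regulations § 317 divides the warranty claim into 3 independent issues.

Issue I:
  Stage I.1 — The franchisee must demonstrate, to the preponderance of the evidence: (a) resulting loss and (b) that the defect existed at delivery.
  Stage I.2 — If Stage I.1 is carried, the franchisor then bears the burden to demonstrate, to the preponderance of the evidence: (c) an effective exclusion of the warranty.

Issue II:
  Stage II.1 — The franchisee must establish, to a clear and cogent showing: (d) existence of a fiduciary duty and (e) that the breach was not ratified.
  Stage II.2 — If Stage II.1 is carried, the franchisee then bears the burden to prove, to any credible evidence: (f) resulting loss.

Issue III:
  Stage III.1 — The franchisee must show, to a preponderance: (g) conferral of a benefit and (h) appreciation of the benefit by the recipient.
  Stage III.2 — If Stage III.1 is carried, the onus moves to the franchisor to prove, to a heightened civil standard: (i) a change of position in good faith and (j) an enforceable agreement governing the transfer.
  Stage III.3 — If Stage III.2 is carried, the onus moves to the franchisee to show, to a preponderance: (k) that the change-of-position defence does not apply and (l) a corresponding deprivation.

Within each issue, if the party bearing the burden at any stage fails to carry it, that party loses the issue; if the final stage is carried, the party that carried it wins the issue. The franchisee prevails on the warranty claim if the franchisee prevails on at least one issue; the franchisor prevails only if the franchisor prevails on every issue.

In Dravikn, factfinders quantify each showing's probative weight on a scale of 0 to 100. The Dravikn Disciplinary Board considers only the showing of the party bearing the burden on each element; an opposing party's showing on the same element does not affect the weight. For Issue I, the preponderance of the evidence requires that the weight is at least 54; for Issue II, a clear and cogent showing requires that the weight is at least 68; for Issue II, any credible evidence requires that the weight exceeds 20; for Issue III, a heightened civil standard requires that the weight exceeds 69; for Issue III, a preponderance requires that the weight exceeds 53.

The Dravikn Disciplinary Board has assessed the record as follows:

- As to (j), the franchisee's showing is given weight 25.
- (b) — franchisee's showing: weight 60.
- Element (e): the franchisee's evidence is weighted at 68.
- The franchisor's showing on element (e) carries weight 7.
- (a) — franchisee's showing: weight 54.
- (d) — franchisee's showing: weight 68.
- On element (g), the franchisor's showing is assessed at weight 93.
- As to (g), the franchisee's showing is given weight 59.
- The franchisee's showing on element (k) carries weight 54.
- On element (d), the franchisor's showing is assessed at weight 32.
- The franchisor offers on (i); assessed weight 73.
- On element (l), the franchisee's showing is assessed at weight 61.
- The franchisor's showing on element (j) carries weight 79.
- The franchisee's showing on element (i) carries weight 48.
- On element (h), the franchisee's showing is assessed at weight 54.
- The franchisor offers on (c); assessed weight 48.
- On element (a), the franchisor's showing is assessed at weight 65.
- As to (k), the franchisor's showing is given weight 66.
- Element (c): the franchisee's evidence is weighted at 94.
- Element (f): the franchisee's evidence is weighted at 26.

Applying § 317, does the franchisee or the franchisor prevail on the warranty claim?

— Issue I —
Stage I.1 — burden on franchisee; standard: the preponderance of the evidence (weight is at least 54).
    (a): 54 (franchisor's 65 disregarded) ≥ 54 [met]
    (b): 60 ≥ 54 [met]
  The franchisee carries Stage I.1; the franchisor now bears the burden.
Stage I.2 — burden on franchisor; standard: the preponderance of the evidence (weight is at least 54).
    (c): 48 (franchisee's 94 disregarded) < 54 [not met]
  The franchisor does not carry Stage I.2.
So the franchisee prevails on this issue.
— Issue II —
Stage II.1 (franchisee, a clear and cogent showing, weight is at least 68): (d) 68 (franchisor's 32 disregarded) ≥ 68 — meets; (e) 68 (franchisor's 7 disregarded) ≥ 68 — meets.
  Stage II.1 is satisfied; the franchisee continues to bear the burden.
Stage II.2 (franchisee, any credible evidence, weight exceeds 20): (f) 26 > 20 — meets.
  Stage II.2 carried; the final stage is satisfied.
With every stage satisfied, the franchisee prevails on this issue.
— Issue III —
Stage III.1 (franchisee, a preponderance, weight exceeds 53): (g) 59 (franchisor's 93 disregarded) > 53 — meets; (h) 54 > 53 — meets.
  Stage III.1 is satisfied; the onus moves to the franchisor.
Stage III.2 (franchisor, a heightened civil standard, weight exceeds 69): (i) 73 (franchisee's 48 disregarded) > 69 — meets; (j) 79 (franchisee's 25 disregarded) > 69 — meets.
  Stage III.2 is satisfied; the onus moves to the franchisee.
Stage III.3 (franchisee, a preponderance, weight exceeds 53): (k) 54 (franchisor's 66 disregarded) > 53 — meets; (l) 61 > 53 — meets.
  All elements met at the final stage.
Every stage carried; the franchisee prevails on this issue.
Per-issue: Issue I → franchisee; Issue II → franchisee; Issue III → franchisee. The franchisee must prevail on at least one issue; overall, the franchisee prevails.

franchisee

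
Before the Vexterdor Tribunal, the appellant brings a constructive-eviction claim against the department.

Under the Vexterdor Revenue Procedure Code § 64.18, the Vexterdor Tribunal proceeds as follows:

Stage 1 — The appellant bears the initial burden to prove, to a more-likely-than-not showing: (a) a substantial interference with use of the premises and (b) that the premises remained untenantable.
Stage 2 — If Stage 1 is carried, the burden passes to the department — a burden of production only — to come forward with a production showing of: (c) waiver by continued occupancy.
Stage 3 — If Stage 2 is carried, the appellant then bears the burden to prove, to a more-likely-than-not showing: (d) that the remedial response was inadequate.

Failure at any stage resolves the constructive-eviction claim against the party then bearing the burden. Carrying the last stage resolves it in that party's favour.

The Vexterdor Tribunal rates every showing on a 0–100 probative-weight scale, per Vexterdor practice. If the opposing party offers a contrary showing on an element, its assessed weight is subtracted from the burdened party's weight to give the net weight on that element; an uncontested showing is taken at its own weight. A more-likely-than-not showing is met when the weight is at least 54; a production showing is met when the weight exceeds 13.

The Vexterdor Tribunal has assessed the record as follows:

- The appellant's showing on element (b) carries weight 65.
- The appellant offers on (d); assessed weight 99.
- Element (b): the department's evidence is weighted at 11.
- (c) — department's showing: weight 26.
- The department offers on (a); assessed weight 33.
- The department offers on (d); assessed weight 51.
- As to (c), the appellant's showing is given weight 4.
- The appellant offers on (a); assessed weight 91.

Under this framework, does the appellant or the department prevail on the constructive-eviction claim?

department

Stage 1 (appellant, a more-likely-than-not showing, weight is at least 54): (a) net 91−33=58 ≥ 54 — meets; (b) net 65−11=54 ≥ 54 — meets.
  Stage 1 is satisfied; the onus moves to the department.
Stage 2 (department, a production showing, weight exceeds 13): (c) net 26−4=22 > 13 — meets.
  The department carries Stage 2; the appellant now bears the burden.
Stage 3 (appellant, a more-likely-than-not showing, weight is at least 54): (d) net 99−51=48 < 54 — fails.
  Stage 3 not carried; the appellant fails its burden.
So the department prevails.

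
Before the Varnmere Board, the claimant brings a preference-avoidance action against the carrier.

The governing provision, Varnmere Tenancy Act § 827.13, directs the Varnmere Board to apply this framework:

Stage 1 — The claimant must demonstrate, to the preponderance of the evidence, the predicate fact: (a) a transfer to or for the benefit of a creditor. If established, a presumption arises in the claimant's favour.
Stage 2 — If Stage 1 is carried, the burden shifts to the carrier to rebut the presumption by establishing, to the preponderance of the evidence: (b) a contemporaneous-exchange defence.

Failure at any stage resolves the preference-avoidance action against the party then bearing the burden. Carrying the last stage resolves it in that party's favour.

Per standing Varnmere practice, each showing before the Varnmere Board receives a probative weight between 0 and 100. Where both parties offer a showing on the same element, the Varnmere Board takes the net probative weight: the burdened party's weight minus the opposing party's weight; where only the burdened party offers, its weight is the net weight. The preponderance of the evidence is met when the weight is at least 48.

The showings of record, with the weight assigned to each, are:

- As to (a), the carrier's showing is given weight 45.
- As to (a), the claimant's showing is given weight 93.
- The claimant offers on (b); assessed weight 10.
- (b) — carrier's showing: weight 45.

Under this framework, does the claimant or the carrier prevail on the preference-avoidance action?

claimant

At Stage 1 the claimant must meet the preponderance of the evidence (weight is at least 48): on (a) the weight is 93 less the opposing 45 gives net 48, which does reach 48, so (a) meets the standard.
  Stage 1 carried; the burden shifts to the carrier.
At Stage 2 the carrier must meet the preponderance of the evidence (weight is at least 48): on (b) the weight is 45 less the opposing 10 gives net 35, < 48, so (b) does not meet the standard.
  The carrier does not carry Stage 2.
The analysis ends at Stage 2; the claimant prevails.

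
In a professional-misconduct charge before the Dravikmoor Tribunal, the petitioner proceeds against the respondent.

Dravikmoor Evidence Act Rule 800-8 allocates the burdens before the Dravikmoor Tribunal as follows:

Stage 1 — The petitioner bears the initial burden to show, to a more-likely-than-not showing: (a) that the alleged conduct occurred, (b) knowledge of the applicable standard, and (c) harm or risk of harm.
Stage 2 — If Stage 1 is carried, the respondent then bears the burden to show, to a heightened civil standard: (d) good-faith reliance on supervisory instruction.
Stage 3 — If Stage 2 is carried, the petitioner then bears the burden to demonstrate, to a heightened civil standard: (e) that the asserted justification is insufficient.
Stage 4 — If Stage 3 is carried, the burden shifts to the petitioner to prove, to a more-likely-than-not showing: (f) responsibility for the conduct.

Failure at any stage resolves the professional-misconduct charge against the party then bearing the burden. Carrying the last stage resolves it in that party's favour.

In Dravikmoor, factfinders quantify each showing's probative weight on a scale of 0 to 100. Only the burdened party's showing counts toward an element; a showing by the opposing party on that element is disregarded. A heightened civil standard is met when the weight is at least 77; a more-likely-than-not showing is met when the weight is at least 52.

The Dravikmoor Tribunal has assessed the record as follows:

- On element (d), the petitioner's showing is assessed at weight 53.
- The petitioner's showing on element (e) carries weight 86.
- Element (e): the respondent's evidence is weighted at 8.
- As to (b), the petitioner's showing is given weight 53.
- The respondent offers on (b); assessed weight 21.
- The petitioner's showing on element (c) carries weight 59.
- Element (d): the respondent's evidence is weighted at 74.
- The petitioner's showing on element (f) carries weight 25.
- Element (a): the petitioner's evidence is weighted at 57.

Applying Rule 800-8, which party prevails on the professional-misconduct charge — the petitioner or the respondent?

At Stage 1 the petitioner must meet a more-likely-than-not showing (weight is at least 52): on (a) the weight is 57, ≥ 52, so (a) meets the standard; on (b) the weight is 53 (the respondent's 21 is given no effect), ≥ 52, so (b) meets the standard; on (c) the weight is 59, ≥ 52, so (c) meets the standard.
  The petitioner carries Stage 1; the respondent now bears the burden.
At Stage 2 the respondent must meet a heightened civil standard (weight is at least 77): on (d) the weight is 74 (the petitioner's 53 is given no effect), < 77, so (d) does not meet the standard.
  Stage 2 not carried; the respondent fails its burden.
So the petitioner prevails.

petitioner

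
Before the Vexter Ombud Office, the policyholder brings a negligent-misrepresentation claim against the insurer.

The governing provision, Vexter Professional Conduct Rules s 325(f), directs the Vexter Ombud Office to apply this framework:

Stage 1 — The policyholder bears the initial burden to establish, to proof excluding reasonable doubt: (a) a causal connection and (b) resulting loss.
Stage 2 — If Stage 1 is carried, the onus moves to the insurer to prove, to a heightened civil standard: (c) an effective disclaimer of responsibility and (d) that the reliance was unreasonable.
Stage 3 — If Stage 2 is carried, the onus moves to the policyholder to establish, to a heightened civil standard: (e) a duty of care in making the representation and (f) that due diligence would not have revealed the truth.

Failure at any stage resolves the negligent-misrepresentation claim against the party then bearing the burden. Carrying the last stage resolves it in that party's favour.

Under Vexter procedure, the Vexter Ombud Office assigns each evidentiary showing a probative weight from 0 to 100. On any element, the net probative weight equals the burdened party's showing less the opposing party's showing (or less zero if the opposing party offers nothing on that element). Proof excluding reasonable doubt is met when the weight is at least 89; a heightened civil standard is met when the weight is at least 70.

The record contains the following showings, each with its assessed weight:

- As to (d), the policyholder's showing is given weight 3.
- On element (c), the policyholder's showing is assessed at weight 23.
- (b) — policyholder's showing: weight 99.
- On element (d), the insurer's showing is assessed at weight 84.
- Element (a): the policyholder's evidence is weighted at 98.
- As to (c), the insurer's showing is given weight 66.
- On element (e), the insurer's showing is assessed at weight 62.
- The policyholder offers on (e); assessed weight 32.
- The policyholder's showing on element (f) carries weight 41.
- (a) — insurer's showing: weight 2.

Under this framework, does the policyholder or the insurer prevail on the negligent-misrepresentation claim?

Stage 1 (policyholder, proof excluding reasonable doubt, weight is at least 89): (a) net 98−2=96 ≥ 89 — meets; (b) 99 ≥ 89 — meets.
  Stage 1 is satisfied; the onus moves to the insurer.
Stage 2 (insurer, a heightened civil standard, weight is at least 70): (c) net 66−23=43 < 70 — fails; (d) net 84−3=81 ≥ 70 — meets.
  Not every element is met, so the insurer fails to carry Stage 2.
So the policyholder prevails.

policyholder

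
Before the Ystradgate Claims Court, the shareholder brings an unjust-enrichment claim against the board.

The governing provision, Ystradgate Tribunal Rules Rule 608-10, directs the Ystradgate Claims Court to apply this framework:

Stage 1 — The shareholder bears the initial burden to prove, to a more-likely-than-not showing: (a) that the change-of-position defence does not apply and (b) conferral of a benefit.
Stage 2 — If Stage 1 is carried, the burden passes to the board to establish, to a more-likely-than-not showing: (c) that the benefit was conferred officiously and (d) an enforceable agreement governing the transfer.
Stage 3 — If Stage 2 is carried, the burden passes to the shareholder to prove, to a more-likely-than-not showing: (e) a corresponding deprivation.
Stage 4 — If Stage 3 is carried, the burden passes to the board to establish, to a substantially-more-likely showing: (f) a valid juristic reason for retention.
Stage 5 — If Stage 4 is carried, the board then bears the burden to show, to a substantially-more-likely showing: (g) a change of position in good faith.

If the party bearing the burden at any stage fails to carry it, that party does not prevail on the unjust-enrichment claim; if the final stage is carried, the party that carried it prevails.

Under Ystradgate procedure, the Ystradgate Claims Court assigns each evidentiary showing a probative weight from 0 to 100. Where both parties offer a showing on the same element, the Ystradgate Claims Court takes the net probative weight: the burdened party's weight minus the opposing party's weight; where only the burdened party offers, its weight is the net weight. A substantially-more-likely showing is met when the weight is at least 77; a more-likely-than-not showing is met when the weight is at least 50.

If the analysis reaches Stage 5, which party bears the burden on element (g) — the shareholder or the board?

Stage 5's rule assigns the burden to the board (to a substantially-more-likely showing).

board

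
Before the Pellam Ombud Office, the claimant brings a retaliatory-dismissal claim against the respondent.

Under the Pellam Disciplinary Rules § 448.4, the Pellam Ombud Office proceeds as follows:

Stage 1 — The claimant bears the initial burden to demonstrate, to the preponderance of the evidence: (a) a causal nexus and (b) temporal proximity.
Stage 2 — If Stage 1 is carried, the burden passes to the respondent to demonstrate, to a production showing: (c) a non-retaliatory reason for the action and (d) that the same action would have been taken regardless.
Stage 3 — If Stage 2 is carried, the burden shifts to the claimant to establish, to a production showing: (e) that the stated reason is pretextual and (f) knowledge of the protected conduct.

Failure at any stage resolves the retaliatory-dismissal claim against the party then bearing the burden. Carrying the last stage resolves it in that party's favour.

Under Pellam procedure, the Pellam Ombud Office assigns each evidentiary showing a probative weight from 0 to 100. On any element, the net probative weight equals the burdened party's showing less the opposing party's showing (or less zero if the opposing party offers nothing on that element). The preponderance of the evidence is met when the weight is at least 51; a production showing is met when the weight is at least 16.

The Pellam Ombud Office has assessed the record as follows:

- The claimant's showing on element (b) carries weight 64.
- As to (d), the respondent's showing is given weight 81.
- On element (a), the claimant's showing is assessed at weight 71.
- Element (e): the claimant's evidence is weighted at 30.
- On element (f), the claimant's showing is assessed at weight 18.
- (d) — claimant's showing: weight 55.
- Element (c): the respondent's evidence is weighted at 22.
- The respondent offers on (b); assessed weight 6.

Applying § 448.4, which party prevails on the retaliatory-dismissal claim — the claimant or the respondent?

At Stage 1 the claimant must meet the preponderance of the evidence (weight is at least 51): on (a) the weight is 71, which does reach 51, so (a) meets the standard; on (b) the weight is 64 less the opposing 6 gives net 58, ≥ 51, so (b) meets the standard.
  The claimant carries Stage 1; the respondent now bears the burden.
At Stage 2 the respondent must meet a production showing (weight is at least 16): on (c) the weight is 22, ≥ 16, so (c) meets the standard; on (d) the weight is 81 less the opposing 55 gives net 26, which does reach 16, so (d) meets the standard.
  Stage 2 carried; the burden shifts to the claimant.
At Stage 3 the claimant must meet a production showing (weight is at least 16): on (e) the weight is 30, which does reach 16, so (e) meets the standard; on (f) the weight is 18, ≥ 16, so (f) meets the standard.
  Stage 3 carried; the final stage is satisfied.
Every stage carried; the claimant prevails.

claimant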